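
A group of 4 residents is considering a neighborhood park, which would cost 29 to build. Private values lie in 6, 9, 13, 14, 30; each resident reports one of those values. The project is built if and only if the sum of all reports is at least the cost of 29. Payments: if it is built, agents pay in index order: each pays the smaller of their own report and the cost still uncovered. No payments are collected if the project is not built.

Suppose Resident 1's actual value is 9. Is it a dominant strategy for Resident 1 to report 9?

No

Consider the case where Resident 2 reports 6, Resident 3 reports 6 and Resident 4 reports 13.
Truthful report 9: project built, pays 9, utility 9 - 9 = 0.
Report 6 instead: project built, pays 6, utility 9 - 6 = 3.
Since 3 > 0, reporting 6 is strictly better here, so truthful reporting is not dominant.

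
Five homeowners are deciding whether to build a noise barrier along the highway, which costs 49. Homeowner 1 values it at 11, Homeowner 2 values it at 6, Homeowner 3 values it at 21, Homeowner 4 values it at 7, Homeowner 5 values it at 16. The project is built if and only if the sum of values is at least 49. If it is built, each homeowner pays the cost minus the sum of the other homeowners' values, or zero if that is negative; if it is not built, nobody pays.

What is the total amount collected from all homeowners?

Total value 61 ≥ cost 49, so it is built.
Homeowner 1: others sum to 50; max(0, 49 - 50) = 0.
Homeowner 2: others sum to 55; max(0, 49 - 55) = 0.
Homeowner 3: others sum to 40; max(0, 49 - 40) = 9.
Homeowner 4: others sum to 54; max(0, 49 - 54) = 0.
Homeowner 5: others sum to 45; max(0, 49 - 45) = 4.
Total collected = 0 + 0 + 9 + 0 + 4 = 13.

13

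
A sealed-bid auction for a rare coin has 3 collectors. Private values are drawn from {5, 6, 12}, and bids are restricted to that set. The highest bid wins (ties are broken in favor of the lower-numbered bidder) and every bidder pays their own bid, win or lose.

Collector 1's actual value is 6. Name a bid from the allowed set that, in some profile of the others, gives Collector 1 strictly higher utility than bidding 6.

5

Suppose Collector 2 bids 5 and Collector 3 bids 5.
Bid 6: wins, pays 6, utility 6 - 6 = 0.
Bid 5: wins, pays 5, utility 6 - 5 = 1.
So bidding 5 beats truth here (1 > 0).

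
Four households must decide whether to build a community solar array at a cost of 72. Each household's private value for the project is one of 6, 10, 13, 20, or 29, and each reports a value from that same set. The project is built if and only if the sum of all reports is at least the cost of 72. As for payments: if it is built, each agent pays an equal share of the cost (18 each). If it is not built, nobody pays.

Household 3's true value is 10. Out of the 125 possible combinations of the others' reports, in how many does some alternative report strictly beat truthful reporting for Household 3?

Others report (6, 29, 29): truth gives -8; report 6 gives 0 > -8. Violating.
Others report (13, 20, 29): truth gives -8; report 6 gives 0 > -8. Violating.
Others report (13, 29, 20): truth gives -8; report 6 gives 0 > -8. Violating.
Others report (20, 13, 29): truth gives -8; report 6 gives 0 > -8. Violating.
Others report (6, 6, 6): truth gives 0; no alternative beats it.
Others report (6, 6, 10): truth gives 0; no alternative beats it.
(Checking all 125 profiles: 9 have a profitable deviation, 116 do not.)

9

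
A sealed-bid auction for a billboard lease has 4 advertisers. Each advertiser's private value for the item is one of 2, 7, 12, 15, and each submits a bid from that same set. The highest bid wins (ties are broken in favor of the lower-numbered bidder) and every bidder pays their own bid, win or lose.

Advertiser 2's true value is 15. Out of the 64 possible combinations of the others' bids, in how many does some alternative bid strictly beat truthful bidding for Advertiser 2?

34

Others bid (2, 2, 2): truth gives 0; bid 7 gives 8 > 0. Violating.
Others bid (2, 2, 7): truth gives 0; bid 7 gives 8 > 0. Violating.
Others bid (2, 2, 12): truth gives 0; bid 12 gives 3 > 0. Violating.
Others bid (2, 7, 2): truth gives 0; bid 7 gives 8 > 0. Violating.
Others bid (2, 2, 15): truth gives 0; no alternative beats it.
Others bid (2, 7, 15): truth gives 0; no alternative beats it.
(Checking all 64 profiles: 34 have a profitable deviation, 30 do not.)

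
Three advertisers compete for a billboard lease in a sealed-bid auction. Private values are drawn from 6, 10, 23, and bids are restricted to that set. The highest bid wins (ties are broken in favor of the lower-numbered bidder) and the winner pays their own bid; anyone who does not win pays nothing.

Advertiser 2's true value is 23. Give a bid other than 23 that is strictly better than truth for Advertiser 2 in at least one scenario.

10

Suppose Advertiser 1 bids 6 and Advertiser 3 bids 6.
Bid 23: wins, pays 23, utility 23 - 23 = 0.
Bid 10: wins, pays 10, utility 23 - 10 = 13.
So bidding 10 beats truth here (13 > 0).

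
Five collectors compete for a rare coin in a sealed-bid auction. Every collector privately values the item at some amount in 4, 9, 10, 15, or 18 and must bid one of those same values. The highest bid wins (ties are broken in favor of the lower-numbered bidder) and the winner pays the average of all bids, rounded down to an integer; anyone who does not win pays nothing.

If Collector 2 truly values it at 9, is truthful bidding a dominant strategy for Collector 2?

Consider the case where Collector 1 bids 4, Collector 3 bids 4, Collector 4 bids 4 and Collector 5 bids 10.
Truthful bid 9: loses, pays 0, utility 0.
Bid 10 instead: wins, pays 6, utility 9 - 6 = 3.
Since 3 > 0, bidding 10 is strictly better here, so truthful bidding is not dominant.

No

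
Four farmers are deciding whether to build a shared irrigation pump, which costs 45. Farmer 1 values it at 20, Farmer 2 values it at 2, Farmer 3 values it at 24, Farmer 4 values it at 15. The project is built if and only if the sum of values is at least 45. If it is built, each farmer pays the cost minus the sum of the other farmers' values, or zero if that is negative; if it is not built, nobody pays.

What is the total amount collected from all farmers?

12

Total value 61 ≥ cost 45, so it is built.
Farmer 1: others sum to 41; max(0, 45 - 41) = 4.
Farmer 2: others sum to 59; max(0, 45 - 59) = 0.
Farmer 3: others sum to 37; max(0, 45 - 37) = 8.
Farmer 4: others sum to 46; max(0, 45 - 46) = 0.
Total collected = 4 + 0 + 8 + 0 = 12.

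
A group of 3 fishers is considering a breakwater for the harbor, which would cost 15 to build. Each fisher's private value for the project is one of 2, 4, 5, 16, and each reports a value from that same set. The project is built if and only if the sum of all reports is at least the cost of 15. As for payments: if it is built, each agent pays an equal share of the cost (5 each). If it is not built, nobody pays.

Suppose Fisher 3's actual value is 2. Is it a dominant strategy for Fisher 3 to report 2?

Yes

Check each profile of the others' reports and compare truth against every alternative report.
Others report (2, 16): truth gives -3, best alternative gives -3.
Others report (4, 16): truth gives -3, best alternative gives -3.
Others report (5, 16): truth gives -3, best alternative gives -3.
Others report (16, 2): truth gives -3, best alternative gives -3.
Others report (16, 4): truth gives -3, best alternative gives -3.
Others report (16, 5): truth gives -3, best alternative gives -3.
(Remaining 10 profiles checked similarly; truth is weakly best in each.)
In every case the truthful report is at least as good as any alternative, so it is a dominant strategy.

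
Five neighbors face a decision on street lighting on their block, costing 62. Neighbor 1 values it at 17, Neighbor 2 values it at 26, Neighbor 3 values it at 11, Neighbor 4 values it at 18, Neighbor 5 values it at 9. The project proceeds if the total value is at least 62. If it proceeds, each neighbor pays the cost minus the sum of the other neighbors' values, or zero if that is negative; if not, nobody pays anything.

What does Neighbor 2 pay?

7

Total value 81 ≥ cost 62, so the project is built.
The other neighbors' values sum to 55.
Cost minus that sum is 62 - 55 = 7.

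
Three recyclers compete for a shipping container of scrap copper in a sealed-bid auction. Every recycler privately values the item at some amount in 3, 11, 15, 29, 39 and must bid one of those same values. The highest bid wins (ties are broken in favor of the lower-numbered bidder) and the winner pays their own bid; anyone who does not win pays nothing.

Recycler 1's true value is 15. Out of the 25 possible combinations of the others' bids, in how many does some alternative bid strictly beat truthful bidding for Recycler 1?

Others bid (3, 3): truth gives 0; bid 3 gives 12 > 0. Violating.
Others bid (3, 11): truth gives 0; bid 11 gives 4 > 0. Violating.
Others bid (11, 3): truth gives 0; bid 11 gives 4 > 0. Violating.
Others bid (11, 11): truth gives 0; bid 11 gives 4 > 0. Violating.
Others bid (3, 15): truth gives 0; no alternative beats it.
Others bid (3, 29): truth gives 0; no alternative beats it.
(Checking all 25 profiles: 4 have a profitable deviation, 21 do not.)

4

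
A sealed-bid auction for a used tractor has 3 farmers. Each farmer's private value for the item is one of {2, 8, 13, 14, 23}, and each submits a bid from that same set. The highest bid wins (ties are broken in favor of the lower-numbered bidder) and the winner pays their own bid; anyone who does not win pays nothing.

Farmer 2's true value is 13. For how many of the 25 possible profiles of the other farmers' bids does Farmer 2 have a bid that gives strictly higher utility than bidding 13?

2

Others bid (2, 2): truth gives 0; bid 8 gives 5 > 0. Violating.
Others bid (2, 8): truth gives 0; bid 8 gives 5 > 0. Violating.
Others bid (2, 13): truth gives 0; no alternative beats it.
Others bid (2, 14): truth gives 0; no alternative beats it.
(Checking all 25 profiles: 2 have a profitable deviation, 23 do not.)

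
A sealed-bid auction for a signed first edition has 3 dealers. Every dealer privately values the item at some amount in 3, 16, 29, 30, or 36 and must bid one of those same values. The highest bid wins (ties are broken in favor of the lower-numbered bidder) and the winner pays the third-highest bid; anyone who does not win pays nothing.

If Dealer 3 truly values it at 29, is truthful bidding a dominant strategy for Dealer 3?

No

Consider the case where Dealer 1 bids 3 and Dealer 2 bids 29.
Truthful bid 29: loses, pays 0, utility 0.
Bid 30 instead: wins, pays 3, utility 29 - 3 = 26.
Since 26 > 0, bidding 30 is strictly better here, so truthful bidding is not dominant.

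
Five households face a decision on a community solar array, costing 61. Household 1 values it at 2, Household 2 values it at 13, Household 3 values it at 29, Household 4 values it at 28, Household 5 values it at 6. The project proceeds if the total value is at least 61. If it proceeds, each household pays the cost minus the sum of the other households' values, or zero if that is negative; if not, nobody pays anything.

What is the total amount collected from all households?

23

Total value 78 ≥ cost 61, so it is built.
Household 1: others sum to 76; max(0, 61 - 76) = 0.
Household 2: others sum to 65; max(0, 61 - 65) = 0.
Household 3: others sum to 49; max(0, 61 - 49) = 12.
Household 4: others sum to 50; max(0, 61 - 50) = 11.
Household 5: others sum to 72; max(0, 61 - 72) = 0.
Total collected = 0 + 0 + 12 + 11 + 0 = 23.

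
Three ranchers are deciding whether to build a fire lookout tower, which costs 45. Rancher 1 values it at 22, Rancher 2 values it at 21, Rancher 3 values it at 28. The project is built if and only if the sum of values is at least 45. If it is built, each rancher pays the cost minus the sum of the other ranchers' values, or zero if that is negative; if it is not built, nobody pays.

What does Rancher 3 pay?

2

Total value 71 ≥ cost 45, so the project is built.
The other ranchers' values sum to 43.
Cost minus that sum is 45 - 43 = 2.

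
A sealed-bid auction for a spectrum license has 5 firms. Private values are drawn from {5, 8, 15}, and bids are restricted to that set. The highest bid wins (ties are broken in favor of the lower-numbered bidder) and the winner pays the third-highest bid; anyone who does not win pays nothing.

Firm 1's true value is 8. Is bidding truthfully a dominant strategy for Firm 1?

No

Consider the case where Firm 2 bids 5, Firm 3 bids 5, Firm 4 bids 5 and Firm 5 bids 15.
Truthful bid 8: loses, pays 0, utility 0.
Bid 15 instead: wins, pays 5, utility 8 - 5 = 3.
Since 3 > 0, bidding 15 is strictly better here, so truthful bidding is not dominant.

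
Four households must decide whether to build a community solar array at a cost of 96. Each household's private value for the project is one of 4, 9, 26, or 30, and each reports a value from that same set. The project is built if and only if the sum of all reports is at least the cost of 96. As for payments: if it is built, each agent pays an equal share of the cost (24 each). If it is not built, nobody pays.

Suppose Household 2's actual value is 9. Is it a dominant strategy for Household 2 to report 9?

Consider the case where Household 1 reports 30, Household 3 reports 30 and Household 4 reports 30.
Truthful report 9: project built, pays 24, utility 9 - 24 = -15.
Report 4 instead: project not built, utility 0.
Since 0 > -15, reporting 4 is strictly better here, so truthful reporting is not dominant.

No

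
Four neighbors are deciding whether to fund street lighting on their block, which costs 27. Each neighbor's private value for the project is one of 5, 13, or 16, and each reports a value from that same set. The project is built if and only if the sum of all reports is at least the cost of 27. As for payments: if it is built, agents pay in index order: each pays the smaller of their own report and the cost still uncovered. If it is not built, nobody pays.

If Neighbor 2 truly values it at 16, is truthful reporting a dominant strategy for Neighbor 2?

No

Consider the case where Neighbor 1 reports 5, Neighbor 3 reports 5 and Neighbor 4 reports 5.
Truthful report 16: project built, pays 16, utility 16 - 16 = 0.
Report 13 instead: project built, pays 13, utility 16 - 13 = 3.
Since 3 > 0, reporting 13 is strictly better here, so truthful reporting is not dominant.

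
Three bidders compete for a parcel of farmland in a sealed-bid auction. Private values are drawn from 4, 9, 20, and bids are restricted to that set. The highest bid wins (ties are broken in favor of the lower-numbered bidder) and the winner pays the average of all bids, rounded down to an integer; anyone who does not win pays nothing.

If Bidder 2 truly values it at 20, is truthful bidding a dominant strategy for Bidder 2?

Consider the case where Bidder 1 bids 4 and Bidder 3 bids 4.
Truthful bid 20: wins, pays 9, utility 20 - 9 = 11.
Bid 9 instead: wins, pays 5, utility 20 - 5 = 15.
Since 15 > 11, bidding 9 is strictly better here, so truthful bidding is not dominant.

No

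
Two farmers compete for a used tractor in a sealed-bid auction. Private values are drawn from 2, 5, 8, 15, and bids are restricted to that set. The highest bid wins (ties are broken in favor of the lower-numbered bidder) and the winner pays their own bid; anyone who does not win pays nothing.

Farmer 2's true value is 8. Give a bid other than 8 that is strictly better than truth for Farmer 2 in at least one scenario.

5

Suppose Farmer 1 bids 2.
Bid 8: wins, pays 8, utility 8 - 8 = 0.
Bid 5: wins, pays 5, utility 8 - 5 = 3.
So bidding 5 beats truth here (3 > 0).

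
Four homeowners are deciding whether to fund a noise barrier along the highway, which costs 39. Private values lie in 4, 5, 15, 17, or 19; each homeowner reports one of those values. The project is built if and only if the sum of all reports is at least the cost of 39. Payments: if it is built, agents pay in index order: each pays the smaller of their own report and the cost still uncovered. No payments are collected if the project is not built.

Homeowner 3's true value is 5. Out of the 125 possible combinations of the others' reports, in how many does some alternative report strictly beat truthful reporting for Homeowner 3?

Others report (4, 15, 17): truth gives 0; report 4 gives 1 > 0. Violating.
Others report (4, 15, 19): truth gives 0; report 4 gives 1 > 0. Violating.
Others report (4, 17, 15): truth gives 0; report 4 gives 1 > 0. Violating.
Others report (4, 17, 17): truth gives 0; report 4 gives 1 > 0. Violating.
Others report (4, 4, 4): truth gives 0; no alternative beats it.
Others report (4, 4, 5): truth gives 0; no alternative beats it.
(Checking all 125 profiles: 63 have a profitable deviation, 62 do not.)

63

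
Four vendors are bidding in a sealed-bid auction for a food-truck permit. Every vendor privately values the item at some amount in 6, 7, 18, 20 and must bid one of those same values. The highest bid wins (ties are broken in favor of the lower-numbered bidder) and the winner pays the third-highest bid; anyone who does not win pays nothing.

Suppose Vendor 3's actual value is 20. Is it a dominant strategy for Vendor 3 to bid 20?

Yes

Check each profile of the others' bids and compare truth against every alternative bid.
Others bid (6, 6, 20): truth gives 14, best alternative gives 0.
Others bid (6, 18, 6): truth gives 14, best alternative gives 0.
Others bid (18, 6, 6): truth gives 14, best alternative gives 0.
Others bid (6, 7, 20): truth gives 13, best alternative gives 0.
Others bid (6, 18, 7): truth gives 13, best alternative gives 0.
Others bid (7, 6, 20): truth gives 13, best alternative gives 0.
(Remaining 58 profiles checked similarly; truth is weakly best in each.)
In every case the truthful bid is at least as good as any alternative, so it is a dominant strategy.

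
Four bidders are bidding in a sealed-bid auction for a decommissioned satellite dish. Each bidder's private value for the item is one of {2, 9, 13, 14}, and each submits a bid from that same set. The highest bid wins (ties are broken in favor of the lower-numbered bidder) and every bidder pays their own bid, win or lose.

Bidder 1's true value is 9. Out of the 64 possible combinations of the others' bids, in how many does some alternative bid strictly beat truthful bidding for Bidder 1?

Others bid (2, 2, 2): truth gives 0; bid 2 gives 7 > 0. Violating.
Others bid (2, 2, 13): truth gives -9; bid 2 gives -2 > -9. Violating.
Others bid (2, 2, 14): truth gives -9; bid 2 gives -2 > -9. Violating.
Others bid (2, 9, 13): truth gives -9; bid 2 gives -2 > -9. Violating.
Others bid (2, 2, 9): truth gives 0; no alternative beats it.
Others bid (2, 9, 2): truth gives 0; no alternative beats it.
(Checking all 64 profiles: 57 have a profitable deviation, 7 do not.)

57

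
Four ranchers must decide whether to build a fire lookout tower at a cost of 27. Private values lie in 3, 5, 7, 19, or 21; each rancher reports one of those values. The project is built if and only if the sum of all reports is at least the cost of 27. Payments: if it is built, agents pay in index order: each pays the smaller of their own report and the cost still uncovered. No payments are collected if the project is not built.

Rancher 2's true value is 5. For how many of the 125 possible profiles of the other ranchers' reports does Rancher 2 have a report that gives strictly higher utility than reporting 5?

98

Others report (3, 3, 19): truth gives 0; report 3 gives 2 > 0. Violating.
Others report (3, 3, 21): truth gives 0; report 3 gives 2 > 0. Violating.
Others report (3, 5, 19): truth gives 0; report 3 gives 2 > 0. Violating.
Others report (3, 5, 21): truth gives 0; report 3 gives 2 > 0. Violating.
Others report (3, 3, 3): truth gives 0; no alternative beats it.
Others report (3, 3, 5): truth gives 0; no alternative beats it.
(Checking all 125 profiles: 98 have a profitable deviation, 27 do not.)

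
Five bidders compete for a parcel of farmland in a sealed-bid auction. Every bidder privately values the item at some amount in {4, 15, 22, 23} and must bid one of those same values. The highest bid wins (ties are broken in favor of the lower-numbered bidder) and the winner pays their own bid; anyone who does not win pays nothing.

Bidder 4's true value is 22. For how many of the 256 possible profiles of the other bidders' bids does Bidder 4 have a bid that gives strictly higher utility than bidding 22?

Others bid (4, 4, 4, 4): truth gives 0; bid 15 gives 7 > 0. Violating.
Others bid (4, 4, 4, 15): truth gives 0; bid 15 gives 7 > 0. Violating.
Others bid (4, 4, 4, 22): truth gives 0; no alternative beats it.
Others bid (4, 4, 4, 23): truth gives 0; no alternative beats it.
(Checking all 256 profiles: 2 have a profitable deviation, 254 do not.)

2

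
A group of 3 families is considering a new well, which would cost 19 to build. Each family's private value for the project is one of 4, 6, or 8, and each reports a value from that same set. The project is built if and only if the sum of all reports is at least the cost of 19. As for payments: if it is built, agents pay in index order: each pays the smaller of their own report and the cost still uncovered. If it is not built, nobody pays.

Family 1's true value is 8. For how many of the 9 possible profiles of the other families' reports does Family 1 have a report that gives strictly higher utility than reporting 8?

Others report (6, 8): truth gives 0; report 6 gives 2 > 0. Violating.
Others report (8, 6): truth gives 0; report 6 gives 2 > 0. Violating.
Others report (8, 8): truth gives 0; report 4 gives 4 > 0. Violating.
Others report (4, 4): truth gives 0; no alternative beats it.
Others report (4, 6): truth gives 0; no alternative beats it.
(Checking all 9 profiles: 3 have a profitable deviation, 6 do not.)

3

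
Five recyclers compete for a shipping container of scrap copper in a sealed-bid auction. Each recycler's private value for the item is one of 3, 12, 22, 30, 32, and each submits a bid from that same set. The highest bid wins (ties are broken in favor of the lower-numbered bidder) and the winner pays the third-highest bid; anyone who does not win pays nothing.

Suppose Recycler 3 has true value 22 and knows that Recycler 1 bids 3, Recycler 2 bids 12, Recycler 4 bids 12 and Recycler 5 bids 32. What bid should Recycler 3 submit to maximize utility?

Bid 3: loses, pays 0, utility 0.
Bid 12: loses, pays 0, utility 0.
Bid 22: loses, pays 0, utility 0.
Bid 30: loses, pays 0, utility 0.
Bid 32: wins, pays 12, utility 22 - 12 = 10.
The best choice is 32 with utility 10.

32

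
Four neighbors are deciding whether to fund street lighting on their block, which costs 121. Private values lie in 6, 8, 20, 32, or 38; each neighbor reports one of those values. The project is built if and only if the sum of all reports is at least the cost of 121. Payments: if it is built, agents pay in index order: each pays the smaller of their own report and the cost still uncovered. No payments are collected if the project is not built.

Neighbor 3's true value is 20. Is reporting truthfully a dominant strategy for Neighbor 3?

Consider the case where Neighbor 1 reports 38, Neighbor 2 reports 38 and Neighbor 4 reports 38.
Truthful report 20: project built, pays 20, utility 20 - 20 = 0.
Report 8 instead: project built, pays 8, utility 20 - 8 = 12.
Since 12 > 0, reporting 8 is strictly better here, so truthful reporting is not dominant.

No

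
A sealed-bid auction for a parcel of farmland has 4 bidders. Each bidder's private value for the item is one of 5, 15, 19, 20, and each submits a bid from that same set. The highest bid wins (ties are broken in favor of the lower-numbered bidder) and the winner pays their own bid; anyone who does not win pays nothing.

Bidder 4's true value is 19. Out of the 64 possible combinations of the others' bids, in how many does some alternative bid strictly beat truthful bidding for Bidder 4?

Others bid (5, 5, 5): truth gives 0; bid 15 gives 4 > 0. Violating.
Others bid (5, 5, 15): truth gives 0; no alternative beats it.
Others bid (5, 5, 19): truth gives 0; no alternative beats it.
(Checking all 64 profiles: 1 has a profitable deviation, 63 do not.)

1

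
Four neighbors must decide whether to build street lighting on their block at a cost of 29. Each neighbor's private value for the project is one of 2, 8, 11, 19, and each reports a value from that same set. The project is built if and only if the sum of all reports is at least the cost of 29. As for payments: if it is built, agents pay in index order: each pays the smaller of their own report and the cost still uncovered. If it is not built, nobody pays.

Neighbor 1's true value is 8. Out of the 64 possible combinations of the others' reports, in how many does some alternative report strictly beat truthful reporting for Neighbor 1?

41

Others report (2, 8, 19): truth gives 0; report 2 gives 6 > 0. Violating.
Others report (2, 11, 19): truth gives 0; report 2 gives 6 > 0. Violating.
Others report (2, 19, 8): truth gives 0; report 2 gives 6 > 0. Violating.
Others report (2, 19, 11): truth gives 0; report 2 gives 6 > 0. Violating.
Others report (2, 2, 2): truth gives 0; no alternative beats it.
Others report (2, 2, 8): truth gives 0; no alternative beats it.
(Checking all 64 profiles: 41 have a profitable deviation, 23 do not.)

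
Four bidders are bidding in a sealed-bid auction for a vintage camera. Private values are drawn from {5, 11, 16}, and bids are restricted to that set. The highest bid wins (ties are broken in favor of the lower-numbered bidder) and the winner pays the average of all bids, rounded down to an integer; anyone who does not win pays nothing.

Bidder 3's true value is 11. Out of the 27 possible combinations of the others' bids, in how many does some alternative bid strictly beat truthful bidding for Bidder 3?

Others bid (5, 5, 16): truth gives 0; bid 16 gives 1 > 0. Violating.
Others bid (5, 11, 5): truth gives 0; bid 16 gives 2 > 0. Violating.
Others bid (5, 11, 11): truth gives 0; bid 16 gives 1 > 0. Violating.
Others bid (11, 5, 5): truth gives 0; bid 16 gives 2 > 0. Violating.
Others bid (5, 5, 5): truth gives 5; no alternative beats it.
Others bid (5, 5, 11): truth gives 3; no alternative beats it.
(Checking all 27 profiles: 6 have a profitable deviation, 21 do not.)

6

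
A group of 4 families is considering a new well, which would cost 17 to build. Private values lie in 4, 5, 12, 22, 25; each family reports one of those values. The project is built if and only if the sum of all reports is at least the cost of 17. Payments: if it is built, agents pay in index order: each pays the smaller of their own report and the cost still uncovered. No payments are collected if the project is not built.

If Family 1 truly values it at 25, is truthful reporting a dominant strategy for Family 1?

Consider the case where Family 2 reports 4, Family 3 reports 4 and Family 4 reports 4.
Truthful report 25: project built, pays 17, utility 25 - 17 = 8.
Report 5 instead: project built, pays 5, utility 25 - 5 = 20.
Since 20 > 8, reporting 5 is strictly better here, so truthful reporting is not dominant.

No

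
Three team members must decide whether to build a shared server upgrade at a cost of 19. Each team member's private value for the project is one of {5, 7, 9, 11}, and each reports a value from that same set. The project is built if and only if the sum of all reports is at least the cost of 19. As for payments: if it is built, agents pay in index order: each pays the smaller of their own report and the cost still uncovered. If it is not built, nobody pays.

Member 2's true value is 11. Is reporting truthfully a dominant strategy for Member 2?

Consider the case where Member 1 reports 5 and Member 3 reports 5.
Truthful report 11: project built, pays 11, utility 11 - 11 = 0.
Report 9 instead: project built, pays 9, utility 11 - 9 = 2.
Since 2 > 0, reporting 9 is strictly better here, so truthful reporting is not dominant.

No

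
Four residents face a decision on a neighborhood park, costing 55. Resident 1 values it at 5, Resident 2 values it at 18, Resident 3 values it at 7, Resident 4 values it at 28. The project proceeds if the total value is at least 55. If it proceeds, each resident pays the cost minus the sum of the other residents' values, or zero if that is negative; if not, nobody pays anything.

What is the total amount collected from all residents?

Total value 58 ≥ cost 55, so it is built.
Resident 1: others sum to 53; max(0, 55 - 53) = 2.
Resident 2: others sum to 40; max(0, 55 - 40) = 15.
Resident 3: others sum to 51; max(0, 55 - 51) = 4.
Resident 4: others sum to 30; max(0, 55 - 30) = 25.
Total collected = 2 + 15 + 4 + 25 = 46.

46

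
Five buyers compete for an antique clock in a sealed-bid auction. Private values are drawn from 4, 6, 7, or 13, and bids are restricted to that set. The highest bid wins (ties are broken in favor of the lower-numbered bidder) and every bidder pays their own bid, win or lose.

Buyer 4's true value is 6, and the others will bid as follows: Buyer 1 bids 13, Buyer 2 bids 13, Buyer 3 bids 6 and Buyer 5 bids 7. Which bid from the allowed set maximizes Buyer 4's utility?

Bid 4: loses but pays 4, utility -4.
Bid 6: loses but pays 6, utility -6.
Bid 7: loses but pays 7, utility -7.
Bid 13: loses but pays 13, utility -13.
The best choice is 4 with utility -4.

4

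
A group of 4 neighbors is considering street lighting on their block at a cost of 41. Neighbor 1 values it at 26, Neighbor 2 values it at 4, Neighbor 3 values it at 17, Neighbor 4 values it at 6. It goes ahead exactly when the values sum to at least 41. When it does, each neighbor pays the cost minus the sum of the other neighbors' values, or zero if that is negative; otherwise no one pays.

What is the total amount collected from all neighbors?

19

Total value 53 ≥ cost 41, so it is built.
Neighbor 1: others sum to 27; max(0, 41 - 27) = 14.
Neighbor 2: others sum to 49; max(0, 41 - 49) = 0.
Neighbor 3: others sum to 36; max(0, 41 - 36) = 5.
Neighbor 4: others sum to 47; max(0, 41 - 47) = 0.
Total collected = 14 + 0 + 5 + 0 = 19.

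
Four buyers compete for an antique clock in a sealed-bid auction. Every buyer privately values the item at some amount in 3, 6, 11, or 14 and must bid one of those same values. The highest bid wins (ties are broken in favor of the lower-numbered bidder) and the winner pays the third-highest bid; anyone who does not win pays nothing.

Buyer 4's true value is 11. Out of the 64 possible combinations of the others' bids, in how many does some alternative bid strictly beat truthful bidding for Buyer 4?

Others bid (3, 3, 11): truth gives 0; bid 14 gives 8 > 0. Violating.
Others bid (3, 6, 11): truth gives 0; bid 14 gives 5 > 0. Violating.
Others bid (3, 11, 3): truth gives 0; bid 14 gives 8 > 0. Violating.
Others bid (3, 11, 6): truth gives 0; bid 14 gives 5 > 0. Violating.
Others bid (3, 3, 3): truth gives 8; no alternative beats it.
Others bid (3, 3, 6): truth gives 8; no alternative beats it.
(Checking all 64 profiles: 12 have a profitable deviation, 52 do not.)

12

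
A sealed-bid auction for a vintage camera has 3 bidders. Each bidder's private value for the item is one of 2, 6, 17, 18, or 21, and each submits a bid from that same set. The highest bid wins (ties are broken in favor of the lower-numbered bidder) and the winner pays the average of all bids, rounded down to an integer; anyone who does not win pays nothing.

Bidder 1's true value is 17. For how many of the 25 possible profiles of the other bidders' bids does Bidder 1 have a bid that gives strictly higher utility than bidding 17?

12

Others bid (2, 2): truth gives 10; bid 2 gives 15 > 10. Violating.
Others bid (2, 6): truth gives 9; bid 6 gives 13 > 9. Violating.
Others bid (2, 18): truth gives 0; bid 18 gives 5 > 0. Violating.
Others bid (2, 21): truth gives 0; bid 21 gives 3 > 0. Violating.
Others bid (2, 17): truth gives 5; no alternative beats it.
Others bid (6, 17): truth gives 4; no alternative beats it.
(Checking all 25 profiles: 12 have a profitable deviation, 13 do not.)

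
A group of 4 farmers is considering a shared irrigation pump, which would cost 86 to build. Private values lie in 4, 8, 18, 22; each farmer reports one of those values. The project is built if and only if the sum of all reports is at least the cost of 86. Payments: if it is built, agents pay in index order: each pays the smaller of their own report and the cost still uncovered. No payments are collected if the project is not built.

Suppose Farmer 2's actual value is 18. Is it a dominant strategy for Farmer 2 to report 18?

Check each profile of the others' reports and compare truth against every alternative report.
Others report (4, 4, 4): truth gives 0, best alternative gives 0.
Others report (4, 4, 8): truth gives 0, best alternative gives 0.
Others report (4, 4, 18): truth gives 0, best alternative gives 0.
Others report (4, 4, 22): truth gives 0, best alternative gives 0.
Others report (4, 8, 4): truth gives 0, best alternative gives 0.
Others report (4, 8, 8): truth gives 0, best alternative gives 0.
(Remaining 58 profiles checked similarly; truth is weakly best in each.)
In every case the truthful report is at least as good as any alternative, so it is a dominant strategy.

Yes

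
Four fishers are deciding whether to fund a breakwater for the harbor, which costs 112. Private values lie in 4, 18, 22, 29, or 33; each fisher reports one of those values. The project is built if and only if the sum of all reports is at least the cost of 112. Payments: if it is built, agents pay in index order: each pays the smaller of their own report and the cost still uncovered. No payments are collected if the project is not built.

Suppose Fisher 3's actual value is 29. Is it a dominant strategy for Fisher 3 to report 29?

Consider the case where Fisher 1 reports 29, Fisher 2 reports 29 and Fisher 4 reports 33.
Truthful report 29: project built, pays 29, utility 29 - 29 = 0.
Report 22 instead: project built, pays 22, utility 29 - 22 = 7.
Since 7 > 0, reporting 22 is strictly better here, so truthful reporting is not dominant.

No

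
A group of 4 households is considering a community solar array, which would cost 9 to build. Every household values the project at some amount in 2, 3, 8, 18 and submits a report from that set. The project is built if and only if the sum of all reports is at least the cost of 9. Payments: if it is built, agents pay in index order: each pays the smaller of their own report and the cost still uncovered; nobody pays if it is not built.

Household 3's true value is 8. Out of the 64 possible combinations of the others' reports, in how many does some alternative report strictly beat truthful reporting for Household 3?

Others report (2, 2, 2): truth gives 3; report 3 gives 5 > 3. Violating.
Others report (2, 2, 3): truth gives 3; report 2 gives 6 > 3. Violating.
Others report (2, 2, 8): truth gives 3; report 2 gives 6 > 3. Violating.
Others report (2, 2, 18): truth gives 3; report 2 gives 6 > 3. Violating.
Others report (2, 8, 2): truth gives 8; no alternative beats it.
Others report (2, 8, 3): truth gives 8; no alternative beats it.
(Checking all 64 profiles: 16 have a profitable deviation, 48 do not.)

16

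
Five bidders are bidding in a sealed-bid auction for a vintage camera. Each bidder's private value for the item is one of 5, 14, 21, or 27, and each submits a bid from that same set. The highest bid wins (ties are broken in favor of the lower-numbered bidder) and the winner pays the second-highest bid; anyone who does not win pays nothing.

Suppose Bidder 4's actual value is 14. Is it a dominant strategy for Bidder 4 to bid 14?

Check each profile of the others' bids and compare truth against every alternative bid.
Others bid (5, 5, 5, 5): truth gives 9, best alternative gives 9.
Others bid (5, 5, 5, 14): truth gives 0, best alternative gives 0.
Others bid (5, 5, 5, 21): truth gives 0, best alternative gives 0.
Others bid (5, 5, 5, 27): truth gives 0, best alternative gives 0.
Others bid (5, 5, 14, 5): truth gives 0, best alternative gives 0.
Others bid (5, 5, 14, 14): truth gives 0, best alternative gives 0.
(Remaining 250 profiles checked similarly; truth is weakly best in each.)
In every case the truthful bid is at least as good as any alternative, so it is a dominant strategy.

Yes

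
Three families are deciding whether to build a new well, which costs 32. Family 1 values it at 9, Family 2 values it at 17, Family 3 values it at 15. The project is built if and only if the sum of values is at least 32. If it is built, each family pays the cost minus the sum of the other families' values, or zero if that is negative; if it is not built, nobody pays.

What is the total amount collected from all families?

14

Total value 41 ≥ cost 32, so it is built.
Family 1: others sum to 32; max(0, 32 - 32) = 0.
Family 2: others sum to 24; max(0, 32 - 24) = 8.
Family 3: others sum to 26; max(0, 32 - 26) = 6.
Total collected = 0 + 8 + 6 = 14.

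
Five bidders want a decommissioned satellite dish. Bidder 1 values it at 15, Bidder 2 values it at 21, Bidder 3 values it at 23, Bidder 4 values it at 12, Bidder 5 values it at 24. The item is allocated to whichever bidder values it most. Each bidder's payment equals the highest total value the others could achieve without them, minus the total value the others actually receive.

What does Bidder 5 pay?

Bidder 5 has the highest value and receives the item.
Without Bidder 5, the item would go to the next-highest value, 23, so the others could achieve 23.
With Bidder 5 present and winning, the others receive nothing, so their total is 0.
Payment = 23 - 0 = 23.

23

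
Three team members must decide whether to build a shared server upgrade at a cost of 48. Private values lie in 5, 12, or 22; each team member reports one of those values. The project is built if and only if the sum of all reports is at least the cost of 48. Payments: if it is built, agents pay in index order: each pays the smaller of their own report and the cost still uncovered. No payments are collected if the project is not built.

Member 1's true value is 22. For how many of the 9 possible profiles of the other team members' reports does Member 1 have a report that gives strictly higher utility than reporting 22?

Others report (22, 22): truth gives 0; report 5 gives 17 > 0. Violating.
Others report (5, 5): truth gives 0; no alternative beats it.
Others report (5, 12): truth gives 0; no alternative beats it.
(Checking all 9 profiles: 1 has a profitable deviation, 8 do not.)

1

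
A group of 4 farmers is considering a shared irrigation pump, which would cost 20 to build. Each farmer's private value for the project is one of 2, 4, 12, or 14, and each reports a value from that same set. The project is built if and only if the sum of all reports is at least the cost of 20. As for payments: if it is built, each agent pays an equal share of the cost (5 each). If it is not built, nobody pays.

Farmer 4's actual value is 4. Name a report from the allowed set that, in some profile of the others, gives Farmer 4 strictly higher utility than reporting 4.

Suppose Farmer 1 reports 2, Farmer 2 reports 2 and Farmer 3 reports 12.
Report 4: project built, pays 5, utility 4 - 5 = -1.
Report 2: project not built, utility 0.
So reporting 2 beats truth here (0 > -1).

2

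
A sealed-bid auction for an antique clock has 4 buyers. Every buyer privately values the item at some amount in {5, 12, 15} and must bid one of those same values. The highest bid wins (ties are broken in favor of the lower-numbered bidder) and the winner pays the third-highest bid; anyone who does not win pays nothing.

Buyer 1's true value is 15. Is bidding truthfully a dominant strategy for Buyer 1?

Check each profile of the others' bids and compare truth against every alternative bid.
Others bid (5, 5, 15): truth gives 10, best alternative gives 0.
Others bid (5, 15, 5): truth gives 10, best alternative gives 0.
Others bid (15, 5, 5): truth gives 10, best alternative gives 0.
Others bid (5, 12, 15): truth gives 3, best alternative gives 0.
Others bid (5, 15, 12): truth gives 3, best alternative gives 0.
Others bid (12, 5, 15): truth gives 3, best alternative gives 0.
(Remaining 21 profiles checked similarly; truth is weakly best in each.)
In every case the truthful bid is at least as good as any alternative, so it is a dominant strategy.

Yes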